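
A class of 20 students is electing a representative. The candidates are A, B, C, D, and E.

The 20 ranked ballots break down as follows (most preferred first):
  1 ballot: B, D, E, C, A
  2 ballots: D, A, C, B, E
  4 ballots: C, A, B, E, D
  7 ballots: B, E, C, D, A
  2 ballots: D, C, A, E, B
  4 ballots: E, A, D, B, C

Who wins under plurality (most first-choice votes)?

First-place votes: A 0, B 8, C 4, D 4, E 4.

B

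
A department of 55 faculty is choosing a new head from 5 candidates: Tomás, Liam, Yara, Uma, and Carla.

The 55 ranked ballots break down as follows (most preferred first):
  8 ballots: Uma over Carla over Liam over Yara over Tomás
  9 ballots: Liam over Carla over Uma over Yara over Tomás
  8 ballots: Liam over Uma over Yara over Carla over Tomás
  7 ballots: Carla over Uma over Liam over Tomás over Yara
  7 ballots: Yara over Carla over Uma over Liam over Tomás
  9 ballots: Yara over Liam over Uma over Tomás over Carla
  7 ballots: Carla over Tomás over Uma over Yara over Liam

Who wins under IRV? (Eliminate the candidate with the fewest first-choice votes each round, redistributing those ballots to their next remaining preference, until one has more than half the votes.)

Carla

Round 1: Tomás 0, Liam 17, Yara 16, Uma 8, Carla 14. Tomás eliminated.
Round 2: Liam 17, Yara 16, Uma 8, Carla 14. Uma eliminated.
Round 3: Liam 17, Yara 16, Carla 22. Yara eliminated.
Round 4: Liam 26, Carla 29. Carla has a majority (≥28).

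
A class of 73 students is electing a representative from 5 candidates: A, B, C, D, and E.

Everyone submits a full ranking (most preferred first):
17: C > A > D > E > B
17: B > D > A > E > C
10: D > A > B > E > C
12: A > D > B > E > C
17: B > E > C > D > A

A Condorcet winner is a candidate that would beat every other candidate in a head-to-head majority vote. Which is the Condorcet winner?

D

D vs A: 44–29
D vs B: 39–34
D vs C: 39–34
D vs E: 56–17
D beats every other candidate.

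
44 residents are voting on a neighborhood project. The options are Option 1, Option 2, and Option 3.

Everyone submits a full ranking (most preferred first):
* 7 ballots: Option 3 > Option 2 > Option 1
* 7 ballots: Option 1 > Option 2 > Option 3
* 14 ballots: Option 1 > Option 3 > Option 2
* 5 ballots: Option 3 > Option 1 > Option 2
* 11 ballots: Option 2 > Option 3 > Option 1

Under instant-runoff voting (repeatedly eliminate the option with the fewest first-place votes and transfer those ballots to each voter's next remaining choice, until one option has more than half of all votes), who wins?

Option 3

Round 1: Option 1 21, Option 2 11, Option 3 12. Option 2 eliminated.
Round 2: Option 1 21, Option 3 23. Option 3 has a majority (≥23).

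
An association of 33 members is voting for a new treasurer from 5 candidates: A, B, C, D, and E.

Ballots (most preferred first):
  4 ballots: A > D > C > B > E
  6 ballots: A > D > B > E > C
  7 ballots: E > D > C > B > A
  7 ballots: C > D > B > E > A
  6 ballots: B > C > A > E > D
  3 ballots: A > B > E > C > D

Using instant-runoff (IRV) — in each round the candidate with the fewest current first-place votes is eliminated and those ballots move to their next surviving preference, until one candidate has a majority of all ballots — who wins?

C

Round 1: A 13, B 6, C 7, D 0, E 7. D eliminated.
Round 2: A 13, B 6, C 7, E 7. B eliminated.
Round 3: A 13, C 13, E 7. E eliminated.
Round 4: A 13, C 20. C has a majority (≥17).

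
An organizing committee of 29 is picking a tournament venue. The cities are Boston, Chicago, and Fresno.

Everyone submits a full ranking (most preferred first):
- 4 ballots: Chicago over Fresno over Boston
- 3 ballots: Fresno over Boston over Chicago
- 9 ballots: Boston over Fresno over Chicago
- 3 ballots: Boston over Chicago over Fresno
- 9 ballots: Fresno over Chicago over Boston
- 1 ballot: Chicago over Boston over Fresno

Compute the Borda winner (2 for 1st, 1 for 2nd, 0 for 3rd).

Boston: 4×0 + 3×1 + 9×2 + 3×2 + 9×0 + 1×1 = 28
Chicago: 4×2 + 3×0 + 9×0 + 3×1 + 9×1 + 1×2 = 22
Fresno: 4×1 + 3×2 + 9×1 + 3×0 + 9×2 + 1×0 = 37

Fresno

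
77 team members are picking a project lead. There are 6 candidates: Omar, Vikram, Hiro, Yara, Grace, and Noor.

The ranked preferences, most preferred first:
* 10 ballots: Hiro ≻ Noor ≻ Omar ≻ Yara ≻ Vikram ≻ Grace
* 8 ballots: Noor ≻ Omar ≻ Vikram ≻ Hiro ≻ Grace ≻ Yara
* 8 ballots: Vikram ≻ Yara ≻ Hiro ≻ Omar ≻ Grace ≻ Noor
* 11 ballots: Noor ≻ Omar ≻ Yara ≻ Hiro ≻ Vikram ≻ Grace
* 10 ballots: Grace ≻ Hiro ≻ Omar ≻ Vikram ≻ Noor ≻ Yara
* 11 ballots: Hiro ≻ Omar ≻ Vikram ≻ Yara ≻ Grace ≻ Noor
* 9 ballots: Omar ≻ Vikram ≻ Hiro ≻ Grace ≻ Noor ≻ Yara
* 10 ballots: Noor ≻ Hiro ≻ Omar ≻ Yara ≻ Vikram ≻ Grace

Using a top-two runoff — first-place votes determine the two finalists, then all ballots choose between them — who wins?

Round 1 first-place votes: Omar 9, Vikram 8, Hiro 21, Yara 0, Grace 10, Noor 29. Noor and Hiro advance.
Runoff: Noor is ranked above Hiro on 29 ballots, Hiro above Noor on 48.

Hiro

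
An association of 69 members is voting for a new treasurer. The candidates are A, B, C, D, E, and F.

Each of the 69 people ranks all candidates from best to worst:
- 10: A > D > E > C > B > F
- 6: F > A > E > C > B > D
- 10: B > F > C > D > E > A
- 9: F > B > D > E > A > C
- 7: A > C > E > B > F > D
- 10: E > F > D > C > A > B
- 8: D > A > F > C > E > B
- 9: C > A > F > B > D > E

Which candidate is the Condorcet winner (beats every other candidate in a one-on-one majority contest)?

F

F vs A: 35–34
F vs B: 42–27
F vs C: 43–26
F vs D: 51–18
F vs E: 42–27
F beats every other candidate.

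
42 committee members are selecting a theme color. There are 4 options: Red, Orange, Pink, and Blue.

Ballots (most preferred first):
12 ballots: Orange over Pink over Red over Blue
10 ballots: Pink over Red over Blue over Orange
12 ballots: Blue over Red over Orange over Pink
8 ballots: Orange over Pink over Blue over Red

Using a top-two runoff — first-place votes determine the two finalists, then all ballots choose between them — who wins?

Blue

Round 1 first-place votes: Red 0, Orange 20, Pink 10, Blue 12. Orange and Blue advance.
Runoff: Orange is ranked above Blue on 20 ballots, Blue above Orange on 22.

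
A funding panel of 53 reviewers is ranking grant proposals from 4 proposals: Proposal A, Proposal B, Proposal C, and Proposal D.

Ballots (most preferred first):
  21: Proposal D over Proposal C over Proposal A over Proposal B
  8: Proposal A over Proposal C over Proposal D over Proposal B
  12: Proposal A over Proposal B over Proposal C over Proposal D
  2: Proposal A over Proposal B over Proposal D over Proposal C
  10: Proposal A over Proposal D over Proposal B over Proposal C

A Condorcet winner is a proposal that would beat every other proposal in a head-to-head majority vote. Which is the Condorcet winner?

Proposal A vs Proposal B: 53–0
Proposal A vs Proposal C: 32–21
Proposal A vs Proposal D: 32–21
Proposal A beats every other proposal.

Proposal A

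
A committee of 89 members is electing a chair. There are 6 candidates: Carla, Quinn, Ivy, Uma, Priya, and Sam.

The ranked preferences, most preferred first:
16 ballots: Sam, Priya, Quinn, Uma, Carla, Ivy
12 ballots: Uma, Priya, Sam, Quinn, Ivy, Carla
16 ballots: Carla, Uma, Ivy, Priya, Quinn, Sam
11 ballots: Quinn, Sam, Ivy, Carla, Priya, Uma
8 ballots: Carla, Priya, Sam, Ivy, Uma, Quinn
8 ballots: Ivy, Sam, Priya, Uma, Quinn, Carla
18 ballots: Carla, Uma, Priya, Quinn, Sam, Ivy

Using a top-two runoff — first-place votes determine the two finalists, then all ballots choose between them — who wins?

Sam

Round 1 first-place votes: Carla 42, Quinn 11, Ivy 8, Uma 12, Priya 0, Sam 16. Carla and Sam advance.
Runoff: Carla is ranked above Sam on 42 ballots, Sam above Carla on 47.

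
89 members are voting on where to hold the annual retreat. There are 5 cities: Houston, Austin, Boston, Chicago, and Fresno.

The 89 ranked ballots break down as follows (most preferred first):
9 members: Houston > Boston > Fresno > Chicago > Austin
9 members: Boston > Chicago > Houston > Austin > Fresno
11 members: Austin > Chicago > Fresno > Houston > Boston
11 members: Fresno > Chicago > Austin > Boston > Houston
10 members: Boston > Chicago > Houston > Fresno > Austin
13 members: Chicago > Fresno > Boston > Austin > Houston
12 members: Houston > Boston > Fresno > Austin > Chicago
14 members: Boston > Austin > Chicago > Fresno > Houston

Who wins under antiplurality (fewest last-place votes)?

Last-place votes: Houston 38, Austin 19, Boston 11, Chicago 12, Fresno 9.

Fresno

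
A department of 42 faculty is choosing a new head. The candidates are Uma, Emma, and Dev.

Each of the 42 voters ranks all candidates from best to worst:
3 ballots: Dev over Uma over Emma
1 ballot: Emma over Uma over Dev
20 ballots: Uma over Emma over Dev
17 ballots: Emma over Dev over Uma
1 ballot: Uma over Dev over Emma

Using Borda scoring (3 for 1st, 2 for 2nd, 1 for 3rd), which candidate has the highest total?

Emma

Uma: 3×2 + 1×2 + 20×3 + 17×1 + 1×3 = 88
Emma: 3×1 + 1×3 + 20×2 + 17×3 + 1×1 = 98
Dev: 3×3 + 1×1 + 20×1 + 17×2 + 1×2 = 66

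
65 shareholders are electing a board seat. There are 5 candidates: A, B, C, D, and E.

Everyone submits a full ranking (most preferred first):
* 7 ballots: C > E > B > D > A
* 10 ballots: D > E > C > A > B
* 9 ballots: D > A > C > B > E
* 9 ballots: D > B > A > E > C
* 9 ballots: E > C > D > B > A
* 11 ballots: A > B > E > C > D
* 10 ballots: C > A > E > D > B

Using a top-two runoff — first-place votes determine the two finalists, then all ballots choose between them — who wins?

C

Round 1 first-place votes: A 11, B 0, C 17, D 28, E 9. D and C advance.
Runoff: D is ranked above C on 28 ballots, C above D on 37.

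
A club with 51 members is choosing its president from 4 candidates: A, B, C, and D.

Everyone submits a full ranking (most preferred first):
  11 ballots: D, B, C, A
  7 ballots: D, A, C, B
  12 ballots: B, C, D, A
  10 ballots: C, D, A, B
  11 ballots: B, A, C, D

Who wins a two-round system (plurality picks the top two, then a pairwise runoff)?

D

Round 1 first-place votes: A 0, B 23, C 10, D 18. B and D advance.
Runoff: B is ranked above D on 23 ballots, D above B on 28.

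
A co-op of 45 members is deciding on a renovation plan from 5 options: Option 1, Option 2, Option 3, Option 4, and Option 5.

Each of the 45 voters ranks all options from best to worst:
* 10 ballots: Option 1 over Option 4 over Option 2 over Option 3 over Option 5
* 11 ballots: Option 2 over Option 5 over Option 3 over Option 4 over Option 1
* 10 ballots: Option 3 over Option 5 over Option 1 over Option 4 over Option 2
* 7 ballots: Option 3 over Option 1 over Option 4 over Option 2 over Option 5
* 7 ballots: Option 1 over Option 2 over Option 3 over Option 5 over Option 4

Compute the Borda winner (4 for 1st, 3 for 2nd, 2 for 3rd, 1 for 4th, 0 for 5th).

Option 3

Option 1: 10×4 + 11×0 + 10×2 + 7×3 + 7×4 = 109
Option 2: 10×2 + 11×4 + 10×0 + 7×1 + 7×3 = 92
Option 3: 10×1 + 11×2 + 10×4 + 7×4 + 7×2 = 114
Option 4: 10×3 + 11×1 + 10×1 + 7×2 + 7×0 = 65
Option 5: 10×0 + 11×3 + 10×3 + 7×0 + 7×1 = 70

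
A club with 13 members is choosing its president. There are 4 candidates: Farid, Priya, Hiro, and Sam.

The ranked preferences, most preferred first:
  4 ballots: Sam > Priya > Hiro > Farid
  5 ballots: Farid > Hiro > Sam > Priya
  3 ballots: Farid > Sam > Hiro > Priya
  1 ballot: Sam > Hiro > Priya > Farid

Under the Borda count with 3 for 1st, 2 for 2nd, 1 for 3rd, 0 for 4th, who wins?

Farid: 4×0 + 5×3 + 3×3 + 1×0 = 24
Priya: 4×2 + 5×0 + 3×0 + 1×1 = 9
Hiro: 4×1 + 5×2 + 3×1 + 1×2 = 19
Sam: 4×3 + 5×1 + 3×2 + 1×3 = 26

Sam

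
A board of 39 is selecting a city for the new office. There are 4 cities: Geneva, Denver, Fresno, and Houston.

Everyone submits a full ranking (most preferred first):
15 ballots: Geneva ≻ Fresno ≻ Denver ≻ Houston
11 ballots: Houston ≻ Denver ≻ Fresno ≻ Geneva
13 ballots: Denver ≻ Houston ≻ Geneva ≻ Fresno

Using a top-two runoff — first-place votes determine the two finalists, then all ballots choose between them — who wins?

Denver

Round 1 first-place votes: Geneva 15, Denver 13, Fresno 0, Houston 11. Geneva and Denver advance.
Runoff: Geneva is ranked above Denver on 15 ballots, Denver above Geneva on 24.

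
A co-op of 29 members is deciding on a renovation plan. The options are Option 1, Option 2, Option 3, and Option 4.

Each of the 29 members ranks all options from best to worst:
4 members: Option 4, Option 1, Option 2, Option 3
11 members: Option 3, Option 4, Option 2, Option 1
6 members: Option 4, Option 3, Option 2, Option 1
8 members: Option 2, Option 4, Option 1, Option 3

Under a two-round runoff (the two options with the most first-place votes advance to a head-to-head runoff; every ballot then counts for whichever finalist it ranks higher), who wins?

Option 4

Round 1 first-place votes: Option 1 0, Option 2 8, Option 3 11, Option 4 10. Option 3 and Option 4 advance.
Runoff: Option 3 is ranked above Option 4 on 11 ballots, Option 4 above Option 3 on 18.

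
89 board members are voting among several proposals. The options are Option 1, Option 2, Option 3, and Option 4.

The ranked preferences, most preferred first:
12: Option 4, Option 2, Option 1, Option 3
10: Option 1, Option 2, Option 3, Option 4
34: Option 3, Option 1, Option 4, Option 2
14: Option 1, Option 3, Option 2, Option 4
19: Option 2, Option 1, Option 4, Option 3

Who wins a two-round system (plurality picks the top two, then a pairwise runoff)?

Option 1

Round 1 first-place votes: Option 1 24, Option 2 19, Option 3 34, Option 4 12. Option 3 and Option 1 advance.
Runoff: Option 3 is ranked above Option 1 on 34 ballots, Option 1 above Option 3 on 55.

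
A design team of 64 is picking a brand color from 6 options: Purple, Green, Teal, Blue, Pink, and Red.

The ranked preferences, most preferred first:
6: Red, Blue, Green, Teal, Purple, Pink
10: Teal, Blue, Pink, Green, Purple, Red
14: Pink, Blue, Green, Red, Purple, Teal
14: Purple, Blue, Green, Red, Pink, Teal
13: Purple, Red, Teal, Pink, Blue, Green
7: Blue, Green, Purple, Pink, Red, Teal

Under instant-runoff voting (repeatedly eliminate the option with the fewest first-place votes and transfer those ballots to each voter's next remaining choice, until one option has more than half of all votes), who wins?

Round 1: Purple 27, Green 0, Teal 10, Blue 7, Pink 14, Red 6. Green eliminated.
Round 2: Purple 27, Teal 10, Blue 7, Pink 14, Red 6. Red eliminated.
Round 3: Purple 27, Teal 10, Blue 13, Pink 14. Teal eliminated.
Round 4: Purple 27, Blue 23, Pink 14. Pink eliminated.
Round 5: Purple 27, Blue 37. Blue has a majority (≥33).

Blue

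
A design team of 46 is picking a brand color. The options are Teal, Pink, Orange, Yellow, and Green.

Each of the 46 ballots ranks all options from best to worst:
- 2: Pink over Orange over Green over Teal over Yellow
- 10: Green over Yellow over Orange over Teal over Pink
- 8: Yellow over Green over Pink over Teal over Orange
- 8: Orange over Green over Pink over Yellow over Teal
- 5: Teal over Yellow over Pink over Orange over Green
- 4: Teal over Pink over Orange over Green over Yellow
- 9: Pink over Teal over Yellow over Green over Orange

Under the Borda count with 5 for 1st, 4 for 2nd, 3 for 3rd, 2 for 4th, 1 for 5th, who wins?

Teal: 2×2 + 10×2 + 8×2 + 8×1 + 5×5 + 4×5 + 9×4 = 129
Pink: 2×5 + 10×1 + 8×3 + 8×3 + 5×3 + 4×4 + 9×5 = 144
Orange: 2×4 + 10×3 + 8×1 + 8×5 + 5×2 + 4×3 + 9×1 = 117
Yellow: 2×1 + 10×4 + 8×5 + 8×2 + 5×4 + 4×1 + 9×3 = 149
Green: 2×3 + 10×5 + 8×4 + 8×4 + 5×1 + 4×2 + 9×2 = 151

Green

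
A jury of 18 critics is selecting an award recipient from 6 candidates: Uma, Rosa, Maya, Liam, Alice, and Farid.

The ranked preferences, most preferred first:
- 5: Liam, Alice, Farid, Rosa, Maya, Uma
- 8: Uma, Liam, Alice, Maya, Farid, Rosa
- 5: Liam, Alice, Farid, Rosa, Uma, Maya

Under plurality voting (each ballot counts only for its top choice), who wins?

Liam

First-place votes: Uma 8, Rosa 0, Maya 0, Liam 10, Alice 0, Farid 0.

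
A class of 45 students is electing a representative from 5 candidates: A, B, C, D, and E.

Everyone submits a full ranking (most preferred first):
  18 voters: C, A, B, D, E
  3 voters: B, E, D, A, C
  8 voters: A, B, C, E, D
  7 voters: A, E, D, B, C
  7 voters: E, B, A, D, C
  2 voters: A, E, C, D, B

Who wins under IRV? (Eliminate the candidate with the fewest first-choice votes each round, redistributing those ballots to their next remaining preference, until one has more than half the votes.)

Round 1: A 17, B 3, C 18, D 0, E 7. D eliminated.
Round 2: A 17, B 3, C 18, E 7. B eliminated.
Round 3: A 17, C 18, E 10. E eliminated.
Round 4: A 27, C 18. A has a majority (≥23).

A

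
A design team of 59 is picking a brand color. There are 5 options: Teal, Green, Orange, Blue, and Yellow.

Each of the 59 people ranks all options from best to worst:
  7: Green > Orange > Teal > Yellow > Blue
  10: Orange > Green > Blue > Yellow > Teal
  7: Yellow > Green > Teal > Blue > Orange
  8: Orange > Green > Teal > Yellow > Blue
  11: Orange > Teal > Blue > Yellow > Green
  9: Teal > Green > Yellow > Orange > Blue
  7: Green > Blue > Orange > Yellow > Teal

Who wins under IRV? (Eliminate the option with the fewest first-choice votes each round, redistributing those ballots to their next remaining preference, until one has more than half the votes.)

Round 1: Teal 9, Green 14, Orange 29, Blue 0, Yellow 7. Blue eliminated.
Round 2: Teal 9, Green 14, Orange 29, Yellow 7. Yellow eliminated.
Round 3: Teal 9, Green 21, Orange 29. Teal eliminated.
Round 4: Green 30, Orange 29. Green has a majority (≥30).

Green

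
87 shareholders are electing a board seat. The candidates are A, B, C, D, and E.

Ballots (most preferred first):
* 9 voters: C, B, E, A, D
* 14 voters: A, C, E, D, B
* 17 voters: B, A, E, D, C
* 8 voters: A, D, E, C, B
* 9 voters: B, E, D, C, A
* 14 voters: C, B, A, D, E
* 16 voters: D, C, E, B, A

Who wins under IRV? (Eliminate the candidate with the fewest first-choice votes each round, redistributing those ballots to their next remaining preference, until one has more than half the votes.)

C

Round 1: A 22, B 26, C 23, D 16, E 0. E eliminated.
Round 2: A 22, B 26, C 23, D 16. D eliminated.
Round 3: A 22, B 26, C 39. A eliminated.
Round 4: B 26, C 61. C has a majority (≥44).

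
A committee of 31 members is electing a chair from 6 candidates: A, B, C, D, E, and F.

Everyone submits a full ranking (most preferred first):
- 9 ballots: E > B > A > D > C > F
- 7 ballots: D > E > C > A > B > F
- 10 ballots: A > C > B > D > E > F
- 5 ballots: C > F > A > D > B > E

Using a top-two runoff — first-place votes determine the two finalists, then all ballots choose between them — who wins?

E

Round 1 first-place votes: A 10, B 0, C 5, D 7, E 9, F 0. A and E advance.
Runoff: A is ranked above E on 15 ballots, E above A on 16.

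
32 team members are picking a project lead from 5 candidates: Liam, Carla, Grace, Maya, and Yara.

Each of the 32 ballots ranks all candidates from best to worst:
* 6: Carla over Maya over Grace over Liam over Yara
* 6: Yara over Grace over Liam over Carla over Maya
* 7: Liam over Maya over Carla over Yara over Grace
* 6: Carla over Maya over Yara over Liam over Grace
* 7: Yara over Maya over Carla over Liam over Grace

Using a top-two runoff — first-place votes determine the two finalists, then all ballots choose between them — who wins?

Round 1 first-place votes: Liam 7, Carla 12, Grace 0, Maya 0, Yara 13. Yara and Carla advance.
Runoff: Yara is ranked above Carla on 13 ballots, Carla above Yara on 19.

Carla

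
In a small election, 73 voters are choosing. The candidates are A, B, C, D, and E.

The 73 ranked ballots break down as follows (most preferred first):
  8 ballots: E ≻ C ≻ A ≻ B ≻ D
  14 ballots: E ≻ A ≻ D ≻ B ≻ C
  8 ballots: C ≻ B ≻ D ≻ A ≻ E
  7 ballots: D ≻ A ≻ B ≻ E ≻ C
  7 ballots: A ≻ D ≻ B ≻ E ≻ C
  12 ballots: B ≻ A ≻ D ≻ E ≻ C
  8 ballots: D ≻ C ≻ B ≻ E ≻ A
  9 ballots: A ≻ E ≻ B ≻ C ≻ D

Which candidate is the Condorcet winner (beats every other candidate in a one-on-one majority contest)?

A

A vs B: 45–28
A vs C: 49–24
A vs D: 50–23
A vs E: 43–30
A beats every other candidate.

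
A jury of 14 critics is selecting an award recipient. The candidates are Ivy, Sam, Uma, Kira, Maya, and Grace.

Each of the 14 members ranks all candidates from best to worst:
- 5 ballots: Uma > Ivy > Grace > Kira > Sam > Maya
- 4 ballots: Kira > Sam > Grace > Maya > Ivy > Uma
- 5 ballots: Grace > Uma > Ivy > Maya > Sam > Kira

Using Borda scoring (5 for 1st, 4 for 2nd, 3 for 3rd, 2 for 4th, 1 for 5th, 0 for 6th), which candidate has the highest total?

Ivy: 5×4 + 4×1 + 5×3 = 39
Sam: 5×1 + 4×4 + 5×1 = 26
Uma: 5×5 + 4×0 + 5×4 = 45
Kira: 5×2 + 4×5 + 5×0 = 30
Maya: 5×0 + 4×2 + 5×2 = 18
Grace: 5×3 + 4×3 + 5×5 = 52

Grace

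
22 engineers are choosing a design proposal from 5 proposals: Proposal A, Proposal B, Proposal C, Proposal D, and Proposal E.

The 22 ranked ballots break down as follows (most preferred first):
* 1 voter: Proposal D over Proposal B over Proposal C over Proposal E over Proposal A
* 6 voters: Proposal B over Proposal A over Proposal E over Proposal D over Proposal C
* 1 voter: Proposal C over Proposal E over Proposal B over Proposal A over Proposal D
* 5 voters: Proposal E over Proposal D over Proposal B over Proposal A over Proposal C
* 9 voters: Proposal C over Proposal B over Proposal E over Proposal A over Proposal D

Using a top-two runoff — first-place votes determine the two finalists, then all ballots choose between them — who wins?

Round 1 first-place votes: Proposal A 0, Proposal B 6, Proposal C 10, Proposal D 1, Proposal E 5. Proposal C and Proposal B advance.
Runoff: Proposal C is ranked above Proposal B on 10 ballots, Proposal B above Proposal C on 12.

Proposal B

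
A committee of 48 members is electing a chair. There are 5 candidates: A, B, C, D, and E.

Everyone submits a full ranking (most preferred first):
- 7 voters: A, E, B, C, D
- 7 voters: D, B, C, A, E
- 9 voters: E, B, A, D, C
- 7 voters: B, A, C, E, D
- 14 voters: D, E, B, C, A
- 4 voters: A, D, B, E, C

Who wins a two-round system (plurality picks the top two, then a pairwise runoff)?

Round 1 first-place votes: A 11, B 7, C 0, D 21, E 9. D and A advance.
Runoff: D is ranked above A on 21 ballots, A above D on 27.

A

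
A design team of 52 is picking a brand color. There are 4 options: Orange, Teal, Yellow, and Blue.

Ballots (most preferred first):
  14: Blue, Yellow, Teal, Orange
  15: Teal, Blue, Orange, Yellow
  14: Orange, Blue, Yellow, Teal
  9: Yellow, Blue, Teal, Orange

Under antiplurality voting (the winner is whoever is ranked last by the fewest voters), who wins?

Last-place votes: Orange 23, Teal 14, Yellow 15, Blue 0.

Blue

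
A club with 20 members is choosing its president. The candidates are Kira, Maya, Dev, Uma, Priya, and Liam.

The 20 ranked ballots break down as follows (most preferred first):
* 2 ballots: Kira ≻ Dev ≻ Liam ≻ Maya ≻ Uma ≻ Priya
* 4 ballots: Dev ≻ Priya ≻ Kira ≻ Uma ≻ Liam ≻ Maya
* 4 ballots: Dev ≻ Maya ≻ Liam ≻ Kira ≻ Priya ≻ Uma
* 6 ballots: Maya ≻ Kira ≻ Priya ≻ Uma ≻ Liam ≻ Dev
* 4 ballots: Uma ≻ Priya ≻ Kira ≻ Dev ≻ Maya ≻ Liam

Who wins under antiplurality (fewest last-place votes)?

Last-place votes: Kira 0, Maya 4, Dev 6, Uma 4, Priya 2, Liam 4.

Kira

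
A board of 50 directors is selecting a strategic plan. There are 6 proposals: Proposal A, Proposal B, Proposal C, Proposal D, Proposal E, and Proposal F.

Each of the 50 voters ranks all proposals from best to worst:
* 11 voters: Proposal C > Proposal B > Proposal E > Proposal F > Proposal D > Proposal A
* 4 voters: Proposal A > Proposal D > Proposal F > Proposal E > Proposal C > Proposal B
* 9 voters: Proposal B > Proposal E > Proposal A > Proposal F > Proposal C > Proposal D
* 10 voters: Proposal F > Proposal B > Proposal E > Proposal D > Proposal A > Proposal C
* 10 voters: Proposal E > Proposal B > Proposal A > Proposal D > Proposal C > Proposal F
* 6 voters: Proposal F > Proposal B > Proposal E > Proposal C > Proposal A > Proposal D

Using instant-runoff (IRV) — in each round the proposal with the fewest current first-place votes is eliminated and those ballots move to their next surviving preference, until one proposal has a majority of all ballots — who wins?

Proposal E

Round 1: Proposal A 4, Proposal B 9, Proposal C 11, Proposal D 0, Proposal E 10, Proposal F 16. Proposal D eliminated.
Round 2: Proposal A 4, Proposal B 9, Proposal C 11, Proposal E 10, Proposal F 16. Proposal A eliminated.
Round 3: Proposal B 9, Proposal C 11, Proposal E 10, Proposal F 20. Proposal B eliminated.
Round 4: Proposal C 11, Proposal E 19, Proposal F 20. Proposal C eliminated.
Round 5: Proposal E 30, Proposal F 20. Proposal E has a majority (≥26).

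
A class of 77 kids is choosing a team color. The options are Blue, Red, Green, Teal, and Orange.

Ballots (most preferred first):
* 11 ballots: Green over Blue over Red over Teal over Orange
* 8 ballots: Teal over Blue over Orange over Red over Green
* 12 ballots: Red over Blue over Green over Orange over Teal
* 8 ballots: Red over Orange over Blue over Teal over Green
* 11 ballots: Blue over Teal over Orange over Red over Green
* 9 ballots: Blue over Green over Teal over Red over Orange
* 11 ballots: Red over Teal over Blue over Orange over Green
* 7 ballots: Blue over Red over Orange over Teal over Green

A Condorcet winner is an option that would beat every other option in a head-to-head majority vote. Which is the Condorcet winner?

Blue vs Red: 46–31
Blue vs Green: 66–11
Blue vs Teal: 58–19
Blue vs Orange: 69–8
Blue beats every other option.

Blue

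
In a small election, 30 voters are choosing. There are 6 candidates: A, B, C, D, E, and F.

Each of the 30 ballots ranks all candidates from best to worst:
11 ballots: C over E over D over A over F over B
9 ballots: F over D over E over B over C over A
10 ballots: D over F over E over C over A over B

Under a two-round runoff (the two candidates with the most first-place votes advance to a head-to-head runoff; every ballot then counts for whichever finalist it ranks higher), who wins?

Round 1 first-place votes: A 0, B 0, C 11, D 10, E 0, F 9. C and D advance.
Runoff: C is ranked above D on 11 ballots, D above C on 19.

D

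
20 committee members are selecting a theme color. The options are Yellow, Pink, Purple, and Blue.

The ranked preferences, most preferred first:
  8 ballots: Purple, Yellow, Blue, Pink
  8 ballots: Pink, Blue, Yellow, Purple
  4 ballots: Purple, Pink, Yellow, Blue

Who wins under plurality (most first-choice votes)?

First-place votes: Yellow 0, Pink 8, Purple 12, Blue 0.

Purple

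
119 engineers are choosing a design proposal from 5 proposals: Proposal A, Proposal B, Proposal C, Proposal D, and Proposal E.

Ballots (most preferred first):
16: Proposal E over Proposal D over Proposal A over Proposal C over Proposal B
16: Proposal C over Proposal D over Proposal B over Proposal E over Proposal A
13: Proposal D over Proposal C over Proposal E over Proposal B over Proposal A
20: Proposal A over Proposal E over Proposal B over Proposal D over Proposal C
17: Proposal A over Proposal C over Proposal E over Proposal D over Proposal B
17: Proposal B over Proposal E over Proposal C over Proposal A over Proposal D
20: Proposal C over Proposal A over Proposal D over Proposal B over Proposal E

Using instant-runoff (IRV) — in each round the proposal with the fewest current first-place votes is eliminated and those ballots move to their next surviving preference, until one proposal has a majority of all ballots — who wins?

Round 1: Proposal A 37, Proposal B 17, Proposal C 36, Proposal D 13, Proposal E 16. Proposal D eliminated.
Round 2: Proposal A 37, Proposal B 17, Proposal C 49, Proposal E 16. Proposal E eliminated.
Round 3: Proposal A 53, Proposal B 17, Proposal C 49. Proposal B eliminated.
Round 4: Proposal A 53, Proposal C 66. Proposal C has a majority (≥60).

Proposal C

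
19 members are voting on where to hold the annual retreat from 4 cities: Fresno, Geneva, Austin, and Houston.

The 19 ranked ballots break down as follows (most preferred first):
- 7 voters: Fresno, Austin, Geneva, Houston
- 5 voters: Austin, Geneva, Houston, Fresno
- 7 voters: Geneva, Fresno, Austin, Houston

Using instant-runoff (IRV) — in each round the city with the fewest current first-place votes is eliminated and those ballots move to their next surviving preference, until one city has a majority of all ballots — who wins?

Geneva

Round 1: Fresno 7, Geneva 7, Austin 5, Houston 0. Houston eliminated.
Round 2: Fresno 7, Geneva 7, Austin 5. Austin eliminated.
Round 3: Fresno 7, Geneva 12. Geneva has a majority (≥10).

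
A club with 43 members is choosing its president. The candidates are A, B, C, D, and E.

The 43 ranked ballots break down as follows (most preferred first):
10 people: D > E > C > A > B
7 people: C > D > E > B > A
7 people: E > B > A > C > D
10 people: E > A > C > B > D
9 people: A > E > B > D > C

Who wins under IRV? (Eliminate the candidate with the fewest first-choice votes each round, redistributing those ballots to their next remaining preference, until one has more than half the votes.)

Round 1: A 9, B 0, C 7, D 10, E 17. B eliminated.
Round 2: A 9, C 7, D 10, E 17. C eliminated.
Round 3: A 9, D 17, E 17. A eliminated.
Round 4: D 17, E 26. E has a majority (≥22).

E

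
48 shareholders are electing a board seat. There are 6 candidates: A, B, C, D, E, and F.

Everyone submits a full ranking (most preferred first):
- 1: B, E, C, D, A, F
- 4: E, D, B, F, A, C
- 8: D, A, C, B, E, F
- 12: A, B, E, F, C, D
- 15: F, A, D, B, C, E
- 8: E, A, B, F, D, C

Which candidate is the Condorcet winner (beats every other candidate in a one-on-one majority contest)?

A

A vs B: 43–5
A vs C: 47–1
A vs D: 35–13
A vs E: 35–13
A vs F: 29–19
A beats every other candidate.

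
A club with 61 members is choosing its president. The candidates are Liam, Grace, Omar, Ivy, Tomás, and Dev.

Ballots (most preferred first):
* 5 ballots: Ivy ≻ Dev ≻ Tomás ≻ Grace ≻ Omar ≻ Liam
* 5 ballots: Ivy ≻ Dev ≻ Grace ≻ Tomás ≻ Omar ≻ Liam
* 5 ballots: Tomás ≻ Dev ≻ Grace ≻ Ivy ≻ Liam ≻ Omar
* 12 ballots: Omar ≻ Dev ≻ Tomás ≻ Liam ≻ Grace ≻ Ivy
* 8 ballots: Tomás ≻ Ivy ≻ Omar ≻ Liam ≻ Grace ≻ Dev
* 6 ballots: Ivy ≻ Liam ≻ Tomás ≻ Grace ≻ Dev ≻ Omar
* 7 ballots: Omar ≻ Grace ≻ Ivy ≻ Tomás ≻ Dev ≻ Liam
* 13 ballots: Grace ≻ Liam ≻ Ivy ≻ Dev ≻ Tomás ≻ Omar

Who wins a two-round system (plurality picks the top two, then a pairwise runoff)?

Round 1 first-place votes: Liam 0, Grace 13, Omar 19, Ivy 16, Tomás 13, Dev 0. Omar and Ivy advance.
Runoff: Omar is ranked above Ivy on 19 ballots, Ivy above Omar on 42.

Ivy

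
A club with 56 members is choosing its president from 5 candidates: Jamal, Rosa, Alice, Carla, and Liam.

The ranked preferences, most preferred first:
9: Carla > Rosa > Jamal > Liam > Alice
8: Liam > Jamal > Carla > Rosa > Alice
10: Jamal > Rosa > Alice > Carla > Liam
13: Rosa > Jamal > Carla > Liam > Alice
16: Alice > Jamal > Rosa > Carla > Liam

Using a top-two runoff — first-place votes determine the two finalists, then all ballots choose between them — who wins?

Round 1 first-place votes: Jamal 10, Rosa 13, Alice 16, Carla 9, Liam 8. Alice and Rosa advance.
Runoff: Alice is ranked above Rosa on 16 ballots, Rosa above Alice on 40.

Rosa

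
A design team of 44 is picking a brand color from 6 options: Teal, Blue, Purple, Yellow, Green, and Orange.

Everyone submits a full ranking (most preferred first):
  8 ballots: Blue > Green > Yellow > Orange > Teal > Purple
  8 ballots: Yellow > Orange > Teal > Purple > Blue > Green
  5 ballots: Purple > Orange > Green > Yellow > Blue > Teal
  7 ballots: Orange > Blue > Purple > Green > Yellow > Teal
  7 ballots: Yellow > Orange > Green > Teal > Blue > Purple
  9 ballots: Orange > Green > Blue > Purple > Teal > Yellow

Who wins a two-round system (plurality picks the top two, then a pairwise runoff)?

Yellow

Round 1 first-place votes: Teal 0, Blue 8, Purple 5, Yellow 15, Green 0, Orange 16. Orange and Yellow advance.
Runoff: Orange is ranked above Yellow on 21 ballots, Yellow above Orange on 23.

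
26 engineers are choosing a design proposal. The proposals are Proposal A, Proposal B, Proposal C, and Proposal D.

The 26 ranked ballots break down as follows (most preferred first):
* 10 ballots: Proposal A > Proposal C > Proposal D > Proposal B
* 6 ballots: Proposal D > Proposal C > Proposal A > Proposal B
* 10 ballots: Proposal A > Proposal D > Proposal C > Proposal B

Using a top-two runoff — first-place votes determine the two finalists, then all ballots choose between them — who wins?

Round 1 first-place votes: Proposal A 20, Proposal B 0, Proposal C 0, Proposal D 6. Proposal A and Proposal D advance.
Runoff: Proposal A is ranked above Proposal D on 20 ballots, Proposal D above Proposal A on 6.

Proposal A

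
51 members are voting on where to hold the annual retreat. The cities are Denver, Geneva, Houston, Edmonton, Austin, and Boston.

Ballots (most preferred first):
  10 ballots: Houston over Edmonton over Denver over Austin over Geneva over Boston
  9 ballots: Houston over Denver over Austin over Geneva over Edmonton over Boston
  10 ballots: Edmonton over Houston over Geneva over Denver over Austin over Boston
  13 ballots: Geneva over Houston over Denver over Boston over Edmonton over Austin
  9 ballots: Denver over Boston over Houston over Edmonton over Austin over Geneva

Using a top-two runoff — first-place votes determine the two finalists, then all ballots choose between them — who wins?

Houston

Round 1 first-place votes: Denver 9, Geneva 13, Houston 19, Edmonton 10, Austin 0, Boston 0. Houston and Geneva advance.
Runoff: Houston is ranked above Geneva on 38 ballots, Geneva above Houston on 13.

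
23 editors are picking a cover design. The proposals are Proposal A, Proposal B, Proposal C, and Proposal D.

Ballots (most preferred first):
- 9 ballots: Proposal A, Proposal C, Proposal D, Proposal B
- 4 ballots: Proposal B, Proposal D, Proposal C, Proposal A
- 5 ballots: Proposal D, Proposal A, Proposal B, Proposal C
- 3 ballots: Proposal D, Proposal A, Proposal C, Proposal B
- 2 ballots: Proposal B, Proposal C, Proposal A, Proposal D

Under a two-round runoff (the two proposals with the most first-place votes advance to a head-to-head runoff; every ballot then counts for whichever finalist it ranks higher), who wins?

Round 1 first-place votes: Proposal A 9, Proposal B 6, Proposal C 0, Proposal D 8. Proposal A and Proposal D advance.
Runoff: Proposal A is ranked above Proposal D on 11 ballots, Proposal D above Proposal A on 12.

Proposal D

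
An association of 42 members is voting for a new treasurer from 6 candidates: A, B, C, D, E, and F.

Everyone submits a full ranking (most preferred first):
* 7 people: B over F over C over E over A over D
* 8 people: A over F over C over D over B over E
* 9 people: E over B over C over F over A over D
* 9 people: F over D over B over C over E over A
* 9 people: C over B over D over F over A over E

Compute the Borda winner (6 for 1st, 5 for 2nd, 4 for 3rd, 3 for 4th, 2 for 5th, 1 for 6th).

B

A: 7×2 + 8×6 + 9×2 + 9×1 + 9×2 = 107
B: 7×6 + 8×2 + 9×5 + 9×4 + 9×5 = 184
C: 7×4 + 8×4 + 9×4 + 9×3 + 9×6 = 177
D: 7×1 + 8×3 + 9×1 + 9×5 + 9×4 = 121
E: 7×3 + 8×1 + 9×6 + 9×2 + 9×1 = 110
F: 7×5 + 8×5 + 9×3 + 9×6 + 9×3 = 183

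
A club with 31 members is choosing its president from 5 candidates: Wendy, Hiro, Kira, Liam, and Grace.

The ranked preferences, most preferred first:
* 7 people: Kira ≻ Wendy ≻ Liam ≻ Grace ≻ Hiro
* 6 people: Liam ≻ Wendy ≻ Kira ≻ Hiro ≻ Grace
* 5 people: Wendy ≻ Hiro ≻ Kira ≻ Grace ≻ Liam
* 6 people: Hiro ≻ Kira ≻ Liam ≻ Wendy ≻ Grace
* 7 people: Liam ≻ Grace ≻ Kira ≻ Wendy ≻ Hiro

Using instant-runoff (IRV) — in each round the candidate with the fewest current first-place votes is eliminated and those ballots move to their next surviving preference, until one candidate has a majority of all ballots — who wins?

Liam

Round 1: Wendy 5, Hiro 6, Kira 7, Liam 13, Grace 0. Grace eliminated.
Round 2: Wendy 5, Hiro 6, Kira 7, Liam 13. Wendy eliminated.
Round 3: Hiro 11, Kira 7, Liam 13. Kira eliminated.
Round 4: Hiro 11, Liam 20. Liam has a majority (≥16).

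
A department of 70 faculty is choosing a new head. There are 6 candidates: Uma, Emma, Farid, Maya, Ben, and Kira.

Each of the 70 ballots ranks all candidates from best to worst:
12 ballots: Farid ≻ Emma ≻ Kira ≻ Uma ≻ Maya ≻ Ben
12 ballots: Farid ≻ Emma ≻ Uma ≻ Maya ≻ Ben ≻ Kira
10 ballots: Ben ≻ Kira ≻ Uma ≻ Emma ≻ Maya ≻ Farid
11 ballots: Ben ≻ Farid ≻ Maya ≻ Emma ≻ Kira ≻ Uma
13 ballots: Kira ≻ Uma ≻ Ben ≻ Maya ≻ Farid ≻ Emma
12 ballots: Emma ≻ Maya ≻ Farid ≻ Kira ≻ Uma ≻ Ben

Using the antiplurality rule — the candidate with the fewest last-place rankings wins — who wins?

Maya

Last-place votes: Uma 11, Emma 13, Farid 10, Maya 0, Ben 24, Kira 12.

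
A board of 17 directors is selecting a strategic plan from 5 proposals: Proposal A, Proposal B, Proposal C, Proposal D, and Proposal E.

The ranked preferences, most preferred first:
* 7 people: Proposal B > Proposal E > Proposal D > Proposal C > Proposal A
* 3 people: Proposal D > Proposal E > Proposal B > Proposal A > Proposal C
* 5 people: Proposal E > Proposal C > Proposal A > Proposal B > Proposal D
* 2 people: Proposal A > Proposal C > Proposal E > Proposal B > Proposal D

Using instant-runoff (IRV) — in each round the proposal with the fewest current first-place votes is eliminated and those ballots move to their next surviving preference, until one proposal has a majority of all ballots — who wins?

Round 1: Proposal A 2, Proposal B 7, Proposal C 0, Proposal D 3, Proposal E 5. Proposal C eliminated.
Round 2: Proposal A 2, Proposal B 7, Proposal D 3, Proposal E 5. Proposal A eliminated.
Round 3: Proposal B 7, Proposal D 3, Proposal E 7. Proposal D eliminated.
Round 4: Proposal B 7, Proposal E 10. Proposal E has a majority (≥9).

Proposal E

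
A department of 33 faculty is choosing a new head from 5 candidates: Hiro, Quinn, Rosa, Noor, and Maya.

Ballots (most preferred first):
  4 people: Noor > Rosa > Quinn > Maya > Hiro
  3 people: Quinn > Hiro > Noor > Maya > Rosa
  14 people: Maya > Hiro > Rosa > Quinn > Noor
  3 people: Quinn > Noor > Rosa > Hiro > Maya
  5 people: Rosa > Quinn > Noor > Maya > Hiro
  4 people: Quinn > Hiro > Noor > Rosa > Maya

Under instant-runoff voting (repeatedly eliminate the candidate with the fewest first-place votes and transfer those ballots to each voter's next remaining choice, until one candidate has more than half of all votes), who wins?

Round 1: Hiro 0, Quinn 10, Rosa 5, Noor 4, Maya 14. Hiro eliminated.
Round 2: Quinn 10, Rosa 5, Noor 4, Maya 14. Noor eliminated.
Round 3: Quinn 10, Rosa 9, Maya 14. Rosa eliminated.
Round 4: Quinn 19, Maya 14. Quinn has a majority (≥17).

Quinn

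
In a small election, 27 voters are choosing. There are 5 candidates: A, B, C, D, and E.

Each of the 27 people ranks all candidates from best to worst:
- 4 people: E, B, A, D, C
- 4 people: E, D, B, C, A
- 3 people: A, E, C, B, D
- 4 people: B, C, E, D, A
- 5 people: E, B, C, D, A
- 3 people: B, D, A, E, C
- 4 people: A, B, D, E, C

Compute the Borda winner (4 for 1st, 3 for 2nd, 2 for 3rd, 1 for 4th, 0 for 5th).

B

A: 4×2 + 4×0 + 3×4 + 4×0 + 5×0 + 3×2 + 4×4 = 42
B: 4×3 + 4×2 + 3×1 + 4×4 + 5×3 + 3×4 + 4×3 = 78
C: 4×0 + 4×1 + 3×2 + 4×3 + 5×2 + 3×0 + 4×0 = 32
D: 4×1 + 4×3 + 3×0 + 4×1 + 5×1 + 3×3 + 4×2 = 42
E: 4×4 + 4×4 + 3×3 + 4×2 + 5×4 + 3×1 + 4×1 = 76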